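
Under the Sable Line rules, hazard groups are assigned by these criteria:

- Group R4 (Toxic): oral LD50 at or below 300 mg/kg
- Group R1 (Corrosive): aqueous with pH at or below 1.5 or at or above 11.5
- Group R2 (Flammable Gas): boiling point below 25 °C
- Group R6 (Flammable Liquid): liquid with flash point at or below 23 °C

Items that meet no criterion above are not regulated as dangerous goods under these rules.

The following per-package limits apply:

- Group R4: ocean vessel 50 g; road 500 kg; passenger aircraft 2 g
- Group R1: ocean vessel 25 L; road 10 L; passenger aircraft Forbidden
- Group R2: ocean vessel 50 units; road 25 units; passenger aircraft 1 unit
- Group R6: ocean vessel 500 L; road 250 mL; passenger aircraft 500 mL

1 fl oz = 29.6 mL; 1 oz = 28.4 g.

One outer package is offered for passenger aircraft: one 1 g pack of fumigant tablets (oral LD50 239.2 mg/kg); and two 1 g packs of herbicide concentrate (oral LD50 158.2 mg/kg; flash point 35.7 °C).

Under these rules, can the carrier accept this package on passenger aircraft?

Fumigant tablets: oral LD50 239.2 mg/kg ≤ 300 mg/kg → Group R4 (Toxic).
The herbicide concentrate has oral LD50 158.2 mg/kg, which is ≤ 300 mg/kg, so it is Group R4 (Toxic).
Group R4 net quantity: 1 g + (two 1 g packs = 2 g) = 3 g.
3 g exceeds the passenger aircraft limit of 2 g for Group R4.

No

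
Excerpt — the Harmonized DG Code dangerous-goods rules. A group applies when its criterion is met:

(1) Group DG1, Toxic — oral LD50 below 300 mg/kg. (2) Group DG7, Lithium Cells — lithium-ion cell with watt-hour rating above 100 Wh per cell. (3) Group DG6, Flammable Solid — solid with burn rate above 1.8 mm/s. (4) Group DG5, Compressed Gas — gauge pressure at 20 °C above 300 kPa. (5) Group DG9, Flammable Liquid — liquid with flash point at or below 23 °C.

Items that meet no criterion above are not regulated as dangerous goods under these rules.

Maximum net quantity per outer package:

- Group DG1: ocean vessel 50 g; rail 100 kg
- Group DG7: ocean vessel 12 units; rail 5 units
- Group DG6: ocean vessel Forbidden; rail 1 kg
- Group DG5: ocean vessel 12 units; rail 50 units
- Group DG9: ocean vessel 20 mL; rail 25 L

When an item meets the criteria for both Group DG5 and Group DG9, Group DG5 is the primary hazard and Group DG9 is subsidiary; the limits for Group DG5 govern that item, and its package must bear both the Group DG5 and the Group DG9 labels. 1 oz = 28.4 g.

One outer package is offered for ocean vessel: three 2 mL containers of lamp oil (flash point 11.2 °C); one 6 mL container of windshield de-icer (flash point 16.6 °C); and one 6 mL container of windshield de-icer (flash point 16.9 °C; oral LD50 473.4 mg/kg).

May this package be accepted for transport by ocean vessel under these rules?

With flash point 11.2 °C (≤ 23 °C), the lamp oil falls in Group DG9.
Windshield de-icer: flash point 16.6 °C ≤ 23 °C → Group DG9 (Flammable Liquid).
Windshield de-icer: flash point 16.9 °C ≤ 23 °C → Group DG9 (Flammable Liquid).
Group DG9 net quantity: (three 2 mL containers = 6 mL) + 6 mL + 6 mL = 18 mL.
18 mL is within the ocean vessel limit of 20 mL for Group DG9.

Yes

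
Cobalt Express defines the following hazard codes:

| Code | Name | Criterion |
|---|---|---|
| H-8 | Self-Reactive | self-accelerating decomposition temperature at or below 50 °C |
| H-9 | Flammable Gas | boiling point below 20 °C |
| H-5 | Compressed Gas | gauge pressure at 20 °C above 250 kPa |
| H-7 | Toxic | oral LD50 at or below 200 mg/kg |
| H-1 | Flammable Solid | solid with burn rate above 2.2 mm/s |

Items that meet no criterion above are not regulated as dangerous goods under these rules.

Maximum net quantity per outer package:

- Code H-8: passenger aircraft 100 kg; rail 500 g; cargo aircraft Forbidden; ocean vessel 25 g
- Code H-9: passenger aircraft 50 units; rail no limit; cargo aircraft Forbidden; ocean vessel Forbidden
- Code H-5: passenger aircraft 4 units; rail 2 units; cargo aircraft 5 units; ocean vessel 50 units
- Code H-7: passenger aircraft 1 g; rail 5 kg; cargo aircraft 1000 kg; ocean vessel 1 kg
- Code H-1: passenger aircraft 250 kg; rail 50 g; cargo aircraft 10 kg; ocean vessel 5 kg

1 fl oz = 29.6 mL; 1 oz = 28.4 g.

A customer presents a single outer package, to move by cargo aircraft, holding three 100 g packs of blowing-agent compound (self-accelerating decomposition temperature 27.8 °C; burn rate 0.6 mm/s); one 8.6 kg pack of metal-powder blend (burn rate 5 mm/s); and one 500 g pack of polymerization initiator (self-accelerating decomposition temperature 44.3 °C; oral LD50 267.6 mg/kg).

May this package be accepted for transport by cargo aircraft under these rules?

The blowing-agent compound has self-accelerating decomposition temperature 27.8 °C, which is ≤ 50 °C, so it is Code H-8 (Self-Reactive).
Metal-powder blend: burn rate 5 mm/s > 2.2 mm/s → Code H-1 (Flammable Solid).
Self-accelerating decomposition temperature 44.3 °C meets the Code H-8 criterion (Self-Reactive), so the polymerization initiator is Code H-8.
Total Code H-8: (three 100 g packs = 300 g) + 500 g = 800 g.
By cargo aircraft, Code H-8 is Forbidden regardless of quantity.
Code H-1 quantity: 8.6 kg.
8.6 kg is within the cargo aircraft limit of 10 kg for Code H-1.

No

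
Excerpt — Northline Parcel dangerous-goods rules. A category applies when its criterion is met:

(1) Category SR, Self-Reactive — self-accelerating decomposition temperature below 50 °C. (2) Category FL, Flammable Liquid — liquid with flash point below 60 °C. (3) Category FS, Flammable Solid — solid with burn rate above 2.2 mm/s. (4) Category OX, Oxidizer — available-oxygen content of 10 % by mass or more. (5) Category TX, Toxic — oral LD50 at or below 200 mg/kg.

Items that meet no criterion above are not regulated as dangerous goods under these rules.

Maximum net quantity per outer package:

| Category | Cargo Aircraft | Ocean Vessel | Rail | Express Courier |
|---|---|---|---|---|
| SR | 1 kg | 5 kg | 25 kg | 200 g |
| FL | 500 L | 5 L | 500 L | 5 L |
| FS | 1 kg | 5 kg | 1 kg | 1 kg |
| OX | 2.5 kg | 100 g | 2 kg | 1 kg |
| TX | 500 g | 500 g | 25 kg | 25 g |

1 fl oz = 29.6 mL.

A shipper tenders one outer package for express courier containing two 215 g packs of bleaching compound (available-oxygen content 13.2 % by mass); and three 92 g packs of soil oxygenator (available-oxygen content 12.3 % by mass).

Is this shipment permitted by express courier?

Yes

With available-oxygen content 13.2 % by mass (≥ 10 % by mass), the bleaching compound falls in Category OX.
Available-oxygen content 12.3 % by mass meets the Category OX criterion (Oxidizer), so the soil oxygenator is Category OX.
Category OX net quantity: (two 215 g packs = 430 g) + (three 92 g packs = 276 g) = 706 g.
706 g ≤ 1 kg (express courier limit, Category OX) — within limit.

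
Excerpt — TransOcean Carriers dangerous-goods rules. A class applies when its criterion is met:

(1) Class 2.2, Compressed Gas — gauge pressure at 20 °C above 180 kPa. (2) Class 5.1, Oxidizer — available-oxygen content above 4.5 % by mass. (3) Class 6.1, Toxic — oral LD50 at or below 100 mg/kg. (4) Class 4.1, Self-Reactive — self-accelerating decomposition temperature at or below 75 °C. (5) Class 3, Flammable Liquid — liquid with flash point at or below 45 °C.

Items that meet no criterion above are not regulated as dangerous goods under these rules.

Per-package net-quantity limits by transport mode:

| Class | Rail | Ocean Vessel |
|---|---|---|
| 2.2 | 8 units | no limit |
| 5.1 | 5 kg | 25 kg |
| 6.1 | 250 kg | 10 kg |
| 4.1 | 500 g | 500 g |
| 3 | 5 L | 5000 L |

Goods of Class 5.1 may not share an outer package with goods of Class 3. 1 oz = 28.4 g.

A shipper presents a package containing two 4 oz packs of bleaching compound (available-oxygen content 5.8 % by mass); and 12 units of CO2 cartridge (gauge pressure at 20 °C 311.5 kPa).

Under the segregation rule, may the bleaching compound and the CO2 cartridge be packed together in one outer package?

Yes

Available-oxygen content 5.8 % by mass meets the Class 5.1 criterion (Oxidizer), so the bleaching compound is Class 5.1.
The CO2 cartridge has gauge pressure at 20 °C 311.5 kPa, which is > 180 kPa, so it is Class 2.2 (Compressed Gas).
No segregation rule bars Class 5.1 with Class 2.2.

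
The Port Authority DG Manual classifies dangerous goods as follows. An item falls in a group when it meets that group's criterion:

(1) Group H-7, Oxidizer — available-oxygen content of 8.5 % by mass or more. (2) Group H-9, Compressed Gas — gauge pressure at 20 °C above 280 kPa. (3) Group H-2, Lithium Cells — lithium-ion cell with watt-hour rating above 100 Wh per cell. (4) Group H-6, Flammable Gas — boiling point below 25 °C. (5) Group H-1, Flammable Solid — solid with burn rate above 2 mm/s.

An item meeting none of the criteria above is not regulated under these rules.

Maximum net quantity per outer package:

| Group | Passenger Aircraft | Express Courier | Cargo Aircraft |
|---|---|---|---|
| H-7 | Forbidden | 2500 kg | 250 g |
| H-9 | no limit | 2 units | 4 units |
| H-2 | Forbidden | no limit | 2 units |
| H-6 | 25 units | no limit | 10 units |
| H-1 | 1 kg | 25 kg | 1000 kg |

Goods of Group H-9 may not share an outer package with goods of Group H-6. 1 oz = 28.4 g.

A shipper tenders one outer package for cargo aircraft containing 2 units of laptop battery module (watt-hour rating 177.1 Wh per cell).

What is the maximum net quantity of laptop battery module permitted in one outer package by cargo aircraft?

The laptop battery module has watt-hour rating 177.1 Wh per cell, which is > 100 Wh per cell, so it is Group H-2 (Lithium Cells).
The cargo aircraft limit for Group H-2 is 2 units.

2 units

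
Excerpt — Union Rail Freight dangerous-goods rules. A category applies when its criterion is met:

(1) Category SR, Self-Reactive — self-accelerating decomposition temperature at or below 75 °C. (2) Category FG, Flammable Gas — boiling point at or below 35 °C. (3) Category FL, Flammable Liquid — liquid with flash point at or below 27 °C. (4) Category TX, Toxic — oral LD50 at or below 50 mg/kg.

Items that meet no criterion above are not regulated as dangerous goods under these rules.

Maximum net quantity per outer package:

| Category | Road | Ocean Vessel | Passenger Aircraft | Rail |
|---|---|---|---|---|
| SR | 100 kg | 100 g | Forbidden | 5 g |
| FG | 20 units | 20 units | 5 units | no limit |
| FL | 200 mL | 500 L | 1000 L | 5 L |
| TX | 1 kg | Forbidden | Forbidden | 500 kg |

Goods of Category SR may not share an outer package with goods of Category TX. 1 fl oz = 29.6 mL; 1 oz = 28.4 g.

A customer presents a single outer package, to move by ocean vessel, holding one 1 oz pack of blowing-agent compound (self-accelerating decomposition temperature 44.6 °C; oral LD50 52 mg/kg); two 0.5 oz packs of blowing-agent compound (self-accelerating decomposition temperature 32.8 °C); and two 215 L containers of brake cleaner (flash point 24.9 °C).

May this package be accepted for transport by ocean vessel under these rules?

Yes

With self-accelerating decomposition temperature 44.6 °C (≤ 75 °C), the blowing-agent compound falls in Category SR.
With self-accelerating decomposition temperature 32.8 °C (≤ 75 °C), the blowing-agent compound falls in Category SR.
With flash point 24.9 °C (≤ 27 °C), the brake cleaner falls in Category FL.
Category SR net quantity: (one 1 oz pack = 28.4 g) + (two 0.5 oz packs = 28.4 g) = 56.8 g.
56.8 g is within the ocean vessel limit of 100 g for Category SR.
Category FL quantity: two 215 L containers = 430 L.
430 L is within the ocean vessel limit of 500 L for Category FL.
The segregation rule (Category SR with Category TX) does not apply to Category SR with Category FL.
Every hazard category is within its ocean vessel limit and no segregation rule is violated.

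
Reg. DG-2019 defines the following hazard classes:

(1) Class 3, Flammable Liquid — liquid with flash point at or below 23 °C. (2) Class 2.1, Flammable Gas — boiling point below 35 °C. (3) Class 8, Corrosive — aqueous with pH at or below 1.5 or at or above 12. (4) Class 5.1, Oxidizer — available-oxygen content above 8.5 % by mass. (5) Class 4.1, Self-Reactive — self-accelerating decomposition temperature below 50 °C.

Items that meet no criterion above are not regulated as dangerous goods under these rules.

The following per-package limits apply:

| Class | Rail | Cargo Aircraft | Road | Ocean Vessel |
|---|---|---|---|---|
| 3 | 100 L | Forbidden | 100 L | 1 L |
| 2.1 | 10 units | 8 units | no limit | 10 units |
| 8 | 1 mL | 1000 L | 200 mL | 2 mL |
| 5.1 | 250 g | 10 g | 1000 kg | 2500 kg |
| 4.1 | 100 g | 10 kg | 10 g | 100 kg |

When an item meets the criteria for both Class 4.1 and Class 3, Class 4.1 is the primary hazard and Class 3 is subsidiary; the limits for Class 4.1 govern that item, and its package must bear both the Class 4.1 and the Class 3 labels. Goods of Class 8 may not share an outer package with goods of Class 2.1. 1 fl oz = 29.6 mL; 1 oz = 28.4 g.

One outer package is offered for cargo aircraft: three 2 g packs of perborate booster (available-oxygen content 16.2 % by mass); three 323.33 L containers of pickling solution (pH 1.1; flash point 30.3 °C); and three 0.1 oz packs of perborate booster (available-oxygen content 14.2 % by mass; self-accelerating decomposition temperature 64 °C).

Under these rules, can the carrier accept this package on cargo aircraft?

No

The perborate booster has available-oxygen content 16.2 % by mass, which is > 8.5 % by mass, so it is Class 5.1 (Oxidizer).
pH 1.1 meets the Class 8 criterion (Corrosive), so the pickling solution is Class 8.
Perborate booster: available-oxygen content 14.2 % by mass > 8.5 % by mass → Class 5.1 (Oxidizer).
Total Class 5.1: (three 2 g packs = 6 g) + (three 0.1 oz packs = 8.52 g) = 14.52 g.
14.52 g > 10 g (cargo aircraft limit, Class 5.1) — over the limit.
Class 8 quantity: three 323.33 L containers = 969.99 L.
969.99 L ≤ 1000 L (cargo aircraft limit, Class 8) — within limit.
The segregation rule (Class 8 with Class 2.1) does not apply to Class 5.1 with Class 8.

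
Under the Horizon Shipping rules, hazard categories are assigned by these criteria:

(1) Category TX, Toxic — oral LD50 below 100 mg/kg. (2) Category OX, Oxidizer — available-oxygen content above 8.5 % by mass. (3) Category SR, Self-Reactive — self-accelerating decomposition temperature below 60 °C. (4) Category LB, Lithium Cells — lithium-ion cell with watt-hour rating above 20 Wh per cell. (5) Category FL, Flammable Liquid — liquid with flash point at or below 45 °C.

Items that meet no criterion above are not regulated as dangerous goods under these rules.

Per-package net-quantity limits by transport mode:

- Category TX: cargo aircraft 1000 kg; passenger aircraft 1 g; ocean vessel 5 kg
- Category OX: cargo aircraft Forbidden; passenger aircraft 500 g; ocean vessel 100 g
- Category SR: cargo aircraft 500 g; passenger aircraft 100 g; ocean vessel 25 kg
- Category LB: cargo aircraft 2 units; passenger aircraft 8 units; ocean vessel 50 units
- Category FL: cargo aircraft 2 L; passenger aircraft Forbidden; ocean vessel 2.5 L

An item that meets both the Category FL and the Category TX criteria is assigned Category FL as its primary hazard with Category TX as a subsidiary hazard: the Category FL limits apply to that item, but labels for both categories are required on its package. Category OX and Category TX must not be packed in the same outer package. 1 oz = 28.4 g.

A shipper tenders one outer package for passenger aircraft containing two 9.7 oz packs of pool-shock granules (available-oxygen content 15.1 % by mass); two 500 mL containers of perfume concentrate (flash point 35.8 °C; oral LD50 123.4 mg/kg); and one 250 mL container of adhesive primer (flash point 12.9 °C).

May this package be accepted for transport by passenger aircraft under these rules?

Available-oxygen content 15.1 % by mass meets the Category OX criterion (Oxidizer), so the pool-shock granules are Category OX.
The perfume concentrate has flash point 35.8 °C, which is ≤ 45 °C, so it is Category FL (Flammable Liquid).
The adhesive primer has flash point 12.9 °C, which is ≤ 45 °C, so it is Category FL (Flammable Liquid).
Total Category FL: (two 500 mL containers = 1 L) + 250 mL = 1.25 L.
By passenger aircraft, Category FL is Forbidden regardless of quantity.
Category OX quantity: two 9.7 oz packs = 550.96 g.
550.96 g > 500 g (passenger aircraft limit, Category OX) — over the limit.
The segregation rule (Category OX with Category TX) does not apply to Category FL with Category OX.

No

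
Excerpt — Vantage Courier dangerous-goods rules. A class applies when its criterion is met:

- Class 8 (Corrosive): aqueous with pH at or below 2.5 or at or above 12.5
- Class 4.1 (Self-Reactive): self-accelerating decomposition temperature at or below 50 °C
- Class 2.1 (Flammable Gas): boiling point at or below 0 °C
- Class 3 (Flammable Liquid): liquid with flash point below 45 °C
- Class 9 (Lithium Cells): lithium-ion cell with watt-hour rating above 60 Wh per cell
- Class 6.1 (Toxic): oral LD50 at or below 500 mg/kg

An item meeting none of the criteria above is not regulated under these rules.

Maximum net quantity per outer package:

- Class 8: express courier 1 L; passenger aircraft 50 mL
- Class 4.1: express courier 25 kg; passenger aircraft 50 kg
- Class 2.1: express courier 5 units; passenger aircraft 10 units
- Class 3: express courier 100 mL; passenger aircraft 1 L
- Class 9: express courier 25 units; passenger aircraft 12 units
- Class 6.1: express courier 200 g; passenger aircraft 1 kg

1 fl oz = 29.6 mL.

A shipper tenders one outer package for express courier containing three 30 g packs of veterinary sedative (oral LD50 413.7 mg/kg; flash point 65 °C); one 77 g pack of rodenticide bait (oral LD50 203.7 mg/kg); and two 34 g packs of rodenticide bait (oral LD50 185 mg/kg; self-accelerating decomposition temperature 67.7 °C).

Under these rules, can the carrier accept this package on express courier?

Oral LD50 413.7 mg/kg meets the Class 6.1 criterion (Toxic), so the veterinary sedative is Class 6.1.
Rodenticide bait: oral LD50 203.7 mg/kg ≤ 500 mg/kg → Class 6.1 (Toxic).
The rodenticide bait has oral LD50 185 mg/kg, which is ≤ 500 mg/kg, so it is Class 6.1 (Toxic).
Total Class 6.1: (three 30 g packs = 90 g) + 77 g + (two 34 g packs = 68 g) = 235 g.
That exceeds the Class 6.1 express courier limit of 200 g.

No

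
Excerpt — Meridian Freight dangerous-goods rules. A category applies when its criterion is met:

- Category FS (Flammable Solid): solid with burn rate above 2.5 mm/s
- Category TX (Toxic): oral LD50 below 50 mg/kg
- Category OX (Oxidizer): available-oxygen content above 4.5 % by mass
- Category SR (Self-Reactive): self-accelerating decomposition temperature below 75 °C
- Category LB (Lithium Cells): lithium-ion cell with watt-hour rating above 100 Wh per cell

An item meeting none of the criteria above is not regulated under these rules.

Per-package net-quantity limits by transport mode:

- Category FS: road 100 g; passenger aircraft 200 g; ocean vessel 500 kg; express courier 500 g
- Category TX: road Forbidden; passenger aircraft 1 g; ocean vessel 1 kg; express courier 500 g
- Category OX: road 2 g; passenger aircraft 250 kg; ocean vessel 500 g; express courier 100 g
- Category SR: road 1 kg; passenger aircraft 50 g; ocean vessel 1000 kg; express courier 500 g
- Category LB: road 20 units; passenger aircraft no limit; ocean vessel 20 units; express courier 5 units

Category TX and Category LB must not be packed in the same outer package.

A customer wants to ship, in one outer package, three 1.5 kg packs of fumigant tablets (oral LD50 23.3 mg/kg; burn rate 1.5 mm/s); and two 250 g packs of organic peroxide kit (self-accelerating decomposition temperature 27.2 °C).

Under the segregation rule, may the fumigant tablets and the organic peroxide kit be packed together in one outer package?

Yes

The fumigant tablets have oral LD50 23.3 mg/kg, which is < 50 mg/kg, so they are Category TX (Toxic).
Self-accelerating decomposition temperature 27.2 °C meets the Category SR criterion (Self-Reactive), so the organic peroxide kit is Category SR.
No segregation rule bars Category TX with Category SR.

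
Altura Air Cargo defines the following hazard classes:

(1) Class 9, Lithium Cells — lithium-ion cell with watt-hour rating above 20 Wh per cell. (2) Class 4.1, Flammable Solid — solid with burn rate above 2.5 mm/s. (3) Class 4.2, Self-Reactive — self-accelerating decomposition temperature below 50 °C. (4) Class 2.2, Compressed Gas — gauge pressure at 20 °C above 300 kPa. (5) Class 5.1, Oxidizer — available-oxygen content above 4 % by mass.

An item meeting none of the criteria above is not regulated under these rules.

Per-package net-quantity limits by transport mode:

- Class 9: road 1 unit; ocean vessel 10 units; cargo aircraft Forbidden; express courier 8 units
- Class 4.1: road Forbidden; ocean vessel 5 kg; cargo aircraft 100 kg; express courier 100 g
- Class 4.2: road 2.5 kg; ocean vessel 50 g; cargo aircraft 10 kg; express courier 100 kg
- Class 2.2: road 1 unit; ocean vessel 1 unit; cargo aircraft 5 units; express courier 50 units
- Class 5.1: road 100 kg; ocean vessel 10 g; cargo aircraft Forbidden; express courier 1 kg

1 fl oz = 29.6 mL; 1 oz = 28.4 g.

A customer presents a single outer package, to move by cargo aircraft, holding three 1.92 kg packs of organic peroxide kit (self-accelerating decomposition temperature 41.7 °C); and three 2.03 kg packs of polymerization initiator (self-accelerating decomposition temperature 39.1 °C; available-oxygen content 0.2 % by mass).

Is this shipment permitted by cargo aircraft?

The organic peroxide kit has self-accelerating decomposition temperature 41.7 °C, which is < 50 °C, so it is Class 4.2 (Self-Reactive).
The polymerization initiator has self-accelerating decomposition temperature 39.1 °C, which is < 50 °C, so it is Class 4.2 (Self-Reactive).
Total Class 4.2: (three 1.92 kg packs = 5.76 kg) + (three 2.03 kg packs = 6.09 kg) = 11.85 kg.
11.85 kg > 10 kg (cargo aircraft limit, Class 4.2) — over the limit.

No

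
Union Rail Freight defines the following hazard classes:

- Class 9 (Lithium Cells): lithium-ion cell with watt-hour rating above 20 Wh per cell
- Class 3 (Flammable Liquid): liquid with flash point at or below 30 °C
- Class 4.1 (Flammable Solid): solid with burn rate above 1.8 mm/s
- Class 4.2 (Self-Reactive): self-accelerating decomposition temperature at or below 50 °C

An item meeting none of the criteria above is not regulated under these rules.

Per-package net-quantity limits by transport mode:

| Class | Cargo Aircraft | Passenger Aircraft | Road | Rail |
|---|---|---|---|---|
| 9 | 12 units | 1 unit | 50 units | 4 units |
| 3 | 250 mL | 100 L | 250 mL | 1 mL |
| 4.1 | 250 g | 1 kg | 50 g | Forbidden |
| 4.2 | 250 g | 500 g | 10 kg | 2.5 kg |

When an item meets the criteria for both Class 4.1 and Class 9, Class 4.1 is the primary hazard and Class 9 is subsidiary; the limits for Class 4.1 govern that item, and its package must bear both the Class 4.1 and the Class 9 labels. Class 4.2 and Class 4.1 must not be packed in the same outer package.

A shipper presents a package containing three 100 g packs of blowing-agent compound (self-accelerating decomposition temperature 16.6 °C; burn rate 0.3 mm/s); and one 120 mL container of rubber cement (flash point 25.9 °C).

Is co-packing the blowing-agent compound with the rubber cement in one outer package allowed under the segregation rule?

Self-accelerating decomposition temperature 16.6 °C meets the Class 4.2 criterion (Self-Reactive), so the blowing-agent compound is Class 4.2.
Flash point 25.9 °C meets the Class 3 criterion (Flammable Liquid), so the rubber cement is Class 3.
No segregation rule bars Class 4.2 with Class 3.

Yes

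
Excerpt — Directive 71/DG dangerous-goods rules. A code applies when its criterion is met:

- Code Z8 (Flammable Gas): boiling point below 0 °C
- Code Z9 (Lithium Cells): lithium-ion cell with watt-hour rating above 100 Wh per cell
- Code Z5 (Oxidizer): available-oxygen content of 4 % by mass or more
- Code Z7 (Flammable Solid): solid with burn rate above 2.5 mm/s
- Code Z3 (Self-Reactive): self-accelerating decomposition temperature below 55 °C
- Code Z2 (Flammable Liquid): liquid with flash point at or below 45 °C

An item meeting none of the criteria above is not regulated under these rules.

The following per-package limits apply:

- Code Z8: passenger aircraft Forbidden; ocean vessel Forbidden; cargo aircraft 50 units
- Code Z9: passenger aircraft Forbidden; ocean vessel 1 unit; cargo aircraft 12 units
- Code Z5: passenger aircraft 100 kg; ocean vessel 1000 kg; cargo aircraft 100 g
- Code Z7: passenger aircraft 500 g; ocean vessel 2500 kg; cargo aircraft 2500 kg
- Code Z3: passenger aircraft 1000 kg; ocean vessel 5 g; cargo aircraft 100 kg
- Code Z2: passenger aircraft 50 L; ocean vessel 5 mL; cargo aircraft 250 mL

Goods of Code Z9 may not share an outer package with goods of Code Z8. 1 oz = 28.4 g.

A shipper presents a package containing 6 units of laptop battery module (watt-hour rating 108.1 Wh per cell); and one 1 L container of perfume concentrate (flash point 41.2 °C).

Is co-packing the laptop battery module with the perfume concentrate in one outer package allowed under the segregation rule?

Yes

The laptop battery module has watt-hour rating 108.1 Wh per cell, which is > 100 Wh per cell, so it is Code Z9 (Lithium Cells).
The perfume concentrate has flash point 41.2 °C, which is ≤ 45 °C, so it is Code Z2 (Flammable Liquid).
No segregation rule bars Code Z9 with Code Z2.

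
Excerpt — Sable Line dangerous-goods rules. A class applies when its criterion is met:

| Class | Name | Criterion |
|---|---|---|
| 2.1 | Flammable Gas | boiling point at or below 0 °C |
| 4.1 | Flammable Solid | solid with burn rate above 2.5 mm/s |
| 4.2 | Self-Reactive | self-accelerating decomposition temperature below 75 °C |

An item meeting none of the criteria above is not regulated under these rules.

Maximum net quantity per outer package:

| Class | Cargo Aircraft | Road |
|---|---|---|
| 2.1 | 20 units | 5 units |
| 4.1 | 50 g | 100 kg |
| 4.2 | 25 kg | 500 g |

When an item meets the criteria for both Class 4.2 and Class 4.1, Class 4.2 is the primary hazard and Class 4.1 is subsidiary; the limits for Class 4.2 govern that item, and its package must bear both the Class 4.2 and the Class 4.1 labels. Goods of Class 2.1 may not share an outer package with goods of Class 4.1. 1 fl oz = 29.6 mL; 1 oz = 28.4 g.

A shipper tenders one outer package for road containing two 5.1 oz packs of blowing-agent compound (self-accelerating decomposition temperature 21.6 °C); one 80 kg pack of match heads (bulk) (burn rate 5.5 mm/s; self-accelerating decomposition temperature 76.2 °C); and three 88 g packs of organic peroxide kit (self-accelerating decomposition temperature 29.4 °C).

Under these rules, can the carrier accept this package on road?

No

Self-accelerating decomposition temperature 21.6 °C meets the Class 4.2 criterion (Self-Reactive), so the blowing-agent compound is Class 4.2.
Match heads (bulk): burn rate 5.5 mm/s > 2.5 mm/s → Class 4.1 (Flammable Solid).
Organic peroxide kit: self-accelerating decomposition temperature 29.4 °C < 75 °C → Class 4.2 (Self-Reactive).
Total Class 4.2: (two 5.1 oz packs = 289.68 g) + (three 88 g packs = 264 g) = 553.68 g.
553.68 g > 500 g (road limit, Class 4.2) — over the limit.
Class 4.1 quantity: 80 kg.
80 kg ≤ 100 kg (road limit, Class 4.1) — within limit.
The segregation rule (Class 2.1 with Class 4.1) does not apply to Class 4.2 with Class 4.1.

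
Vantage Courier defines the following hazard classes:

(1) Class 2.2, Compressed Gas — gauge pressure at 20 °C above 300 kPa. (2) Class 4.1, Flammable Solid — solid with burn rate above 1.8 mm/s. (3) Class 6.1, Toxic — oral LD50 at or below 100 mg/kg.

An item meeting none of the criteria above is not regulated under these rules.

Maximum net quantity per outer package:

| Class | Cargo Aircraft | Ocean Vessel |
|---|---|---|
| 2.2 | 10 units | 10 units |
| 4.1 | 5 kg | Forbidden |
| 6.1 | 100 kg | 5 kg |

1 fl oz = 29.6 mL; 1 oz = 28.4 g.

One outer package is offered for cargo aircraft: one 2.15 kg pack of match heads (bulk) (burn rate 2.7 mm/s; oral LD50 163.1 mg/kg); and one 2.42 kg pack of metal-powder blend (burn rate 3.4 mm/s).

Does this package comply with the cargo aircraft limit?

The match heads (bulk) have burn rate 2.7 mm/s, which is > 1.8 mm/s, so they are Class 4.1 (Flammable Solid).
Metal-powder blend: burn rate 3.4 mm/s > 1.8 mm/s → Class 4.1 (Flammable Solid).
Total Class 4.1: 2.15 kg + 2.42 kg = 4.57 kg.
That is within the Class 4.1 cargo aircraft limit of 5 kg.

Yes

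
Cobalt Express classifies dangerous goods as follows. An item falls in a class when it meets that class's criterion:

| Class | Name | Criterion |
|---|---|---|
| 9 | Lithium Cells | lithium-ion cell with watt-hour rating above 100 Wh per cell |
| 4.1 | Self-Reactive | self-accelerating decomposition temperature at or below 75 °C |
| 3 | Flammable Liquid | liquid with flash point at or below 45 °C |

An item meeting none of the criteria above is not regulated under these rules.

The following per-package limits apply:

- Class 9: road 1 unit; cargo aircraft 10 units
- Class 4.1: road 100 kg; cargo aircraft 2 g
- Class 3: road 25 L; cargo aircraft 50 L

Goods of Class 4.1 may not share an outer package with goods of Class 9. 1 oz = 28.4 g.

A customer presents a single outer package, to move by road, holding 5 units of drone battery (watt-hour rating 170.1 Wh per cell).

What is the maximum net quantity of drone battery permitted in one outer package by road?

1 unit

Watt-hour rating 170.1 Wh per cell meets the Class 9 criterion (Lithium Cells), so the drone battery is Class 9.
The road limit for Class 9 is 1 unit.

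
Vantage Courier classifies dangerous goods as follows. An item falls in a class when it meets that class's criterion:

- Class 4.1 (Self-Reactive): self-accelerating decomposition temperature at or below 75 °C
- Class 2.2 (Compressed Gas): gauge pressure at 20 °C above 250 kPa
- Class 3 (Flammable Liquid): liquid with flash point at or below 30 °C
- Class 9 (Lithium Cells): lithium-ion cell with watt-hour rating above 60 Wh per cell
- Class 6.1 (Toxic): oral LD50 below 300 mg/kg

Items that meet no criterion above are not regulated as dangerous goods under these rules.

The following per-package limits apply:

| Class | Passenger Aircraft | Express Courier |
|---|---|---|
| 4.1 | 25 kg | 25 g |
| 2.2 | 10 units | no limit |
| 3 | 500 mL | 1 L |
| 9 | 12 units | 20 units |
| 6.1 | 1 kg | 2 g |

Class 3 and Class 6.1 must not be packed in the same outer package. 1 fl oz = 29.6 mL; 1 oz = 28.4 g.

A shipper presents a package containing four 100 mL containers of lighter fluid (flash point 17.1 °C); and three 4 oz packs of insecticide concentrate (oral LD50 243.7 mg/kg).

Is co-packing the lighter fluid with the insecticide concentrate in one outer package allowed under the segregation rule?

The lighter fluid has flash point 17.1 °C, which is ≤ 30 °C, so it is Class 3 (Flammable Liquid).
Insecticide concentrate: oral LD50 243.7 mg/kg < 300 mg/kg → Class 6.1 (Toxic).
Class 3 and Class 6.1 may not share an outer package.

No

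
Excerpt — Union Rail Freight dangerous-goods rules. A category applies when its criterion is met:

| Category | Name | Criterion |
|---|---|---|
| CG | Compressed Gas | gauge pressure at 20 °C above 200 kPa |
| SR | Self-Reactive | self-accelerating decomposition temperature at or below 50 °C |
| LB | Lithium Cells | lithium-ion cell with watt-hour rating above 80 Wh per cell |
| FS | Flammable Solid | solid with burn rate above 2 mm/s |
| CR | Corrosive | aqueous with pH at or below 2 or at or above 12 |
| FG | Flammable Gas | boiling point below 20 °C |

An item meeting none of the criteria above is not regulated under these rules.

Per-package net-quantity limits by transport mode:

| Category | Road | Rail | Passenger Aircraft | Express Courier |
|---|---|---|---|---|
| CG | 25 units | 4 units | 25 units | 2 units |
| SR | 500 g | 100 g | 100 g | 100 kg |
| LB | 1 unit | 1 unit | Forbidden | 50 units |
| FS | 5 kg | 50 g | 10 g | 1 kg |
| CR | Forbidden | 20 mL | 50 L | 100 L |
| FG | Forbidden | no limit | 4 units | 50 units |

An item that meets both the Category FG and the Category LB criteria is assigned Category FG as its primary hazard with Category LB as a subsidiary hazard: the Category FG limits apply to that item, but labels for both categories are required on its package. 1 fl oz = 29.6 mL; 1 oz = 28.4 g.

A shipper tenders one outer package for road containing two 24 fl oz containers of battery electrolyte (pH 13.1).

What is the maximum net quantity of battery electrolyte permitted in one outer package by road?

Forbidden

With pH 13.1 (≥ 12), the battery electrolyte falls in Category CR.
The road limit for Category CR is Forbidden.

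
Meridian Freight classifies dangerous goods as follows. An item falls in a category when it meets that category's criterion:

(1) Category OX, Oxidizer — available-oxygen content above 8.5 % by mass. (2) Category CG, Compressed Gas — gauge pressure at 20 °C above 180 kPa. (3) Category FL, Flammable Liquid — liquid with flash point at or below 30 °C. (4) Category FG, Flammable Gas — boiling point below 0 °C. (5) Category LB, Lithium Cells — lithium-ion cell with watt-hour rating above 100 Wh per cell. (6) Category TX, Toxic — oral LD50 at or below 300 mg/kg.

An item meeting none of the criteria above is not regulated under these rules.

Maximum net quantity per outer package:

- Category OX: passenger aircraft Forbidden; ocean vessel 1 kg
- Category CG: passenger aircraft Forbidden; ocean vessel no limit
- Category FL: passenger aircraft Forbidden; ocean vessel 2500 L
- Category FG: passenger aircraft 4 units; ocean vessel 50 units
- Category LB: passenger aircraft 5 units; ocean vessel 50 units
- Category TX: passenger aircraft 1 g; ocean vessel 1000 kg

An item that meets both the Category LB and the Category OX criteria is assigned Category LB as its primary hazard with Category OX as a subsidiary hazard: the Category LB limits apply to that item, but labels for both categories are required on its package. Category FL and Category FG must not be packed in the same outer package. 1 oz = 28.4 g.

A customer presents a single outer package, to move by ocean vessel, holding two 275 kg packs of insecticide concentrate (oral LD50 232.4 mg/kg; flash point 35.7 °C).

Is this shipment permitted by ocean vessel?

Oral LD50 232.4 mg/kg meets the Category TX criterion (Toxic), so the insecticide concentrate is Category TX.
Category TX quantity: two 275 kg packs = 550 kg.
550 kg is within the ocean vessel limit of 1000 kg for Category TX.

Yes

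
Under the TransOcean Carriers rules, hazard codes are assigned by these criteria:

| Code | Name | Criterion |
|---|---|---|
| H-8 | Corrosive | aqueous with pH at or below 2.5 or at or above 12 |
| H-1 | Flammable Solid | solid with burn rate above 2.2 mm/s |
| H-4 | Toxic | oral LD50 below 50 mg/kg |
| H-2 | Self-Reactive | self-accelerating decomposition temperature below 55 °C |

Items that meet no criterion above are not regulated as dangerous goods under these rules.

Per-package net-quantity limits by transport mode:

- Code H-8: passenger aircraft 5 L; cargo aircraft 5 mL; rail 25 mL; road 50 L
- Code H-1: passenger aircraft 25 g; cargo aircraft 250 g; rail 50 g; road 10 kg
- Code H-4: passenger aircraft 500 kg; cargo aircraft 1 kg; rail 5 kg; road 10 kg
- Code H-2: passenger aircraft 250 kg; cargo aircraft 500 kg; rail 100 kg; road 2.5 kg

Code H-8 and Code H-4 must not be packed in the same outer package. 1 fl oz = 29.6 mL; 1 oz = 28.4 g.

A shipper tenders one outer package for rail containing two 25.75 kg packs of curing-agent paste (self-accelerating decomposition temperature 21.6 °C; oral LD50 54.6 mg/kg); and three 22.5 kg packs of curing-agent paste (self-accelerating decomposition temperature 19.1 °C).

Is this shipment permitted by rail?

The curing-agent paste has self-accelerating decomposition temperature 21.6 °C, which is < 55 °C, so it is Code H-2 (Self-Reactive).
With self-accelerating decomposition temperature 19.1 °C (< 55 °C), the curing-agent paste falls in Code H-2.
Total Code H-2: (two 25.75 kg packs = 51.5 kg) + (three 22.5 kg packs = 67.5 kg) = 119 kg.
That exceeds the Code H-2 rail limit of 100 kg.

No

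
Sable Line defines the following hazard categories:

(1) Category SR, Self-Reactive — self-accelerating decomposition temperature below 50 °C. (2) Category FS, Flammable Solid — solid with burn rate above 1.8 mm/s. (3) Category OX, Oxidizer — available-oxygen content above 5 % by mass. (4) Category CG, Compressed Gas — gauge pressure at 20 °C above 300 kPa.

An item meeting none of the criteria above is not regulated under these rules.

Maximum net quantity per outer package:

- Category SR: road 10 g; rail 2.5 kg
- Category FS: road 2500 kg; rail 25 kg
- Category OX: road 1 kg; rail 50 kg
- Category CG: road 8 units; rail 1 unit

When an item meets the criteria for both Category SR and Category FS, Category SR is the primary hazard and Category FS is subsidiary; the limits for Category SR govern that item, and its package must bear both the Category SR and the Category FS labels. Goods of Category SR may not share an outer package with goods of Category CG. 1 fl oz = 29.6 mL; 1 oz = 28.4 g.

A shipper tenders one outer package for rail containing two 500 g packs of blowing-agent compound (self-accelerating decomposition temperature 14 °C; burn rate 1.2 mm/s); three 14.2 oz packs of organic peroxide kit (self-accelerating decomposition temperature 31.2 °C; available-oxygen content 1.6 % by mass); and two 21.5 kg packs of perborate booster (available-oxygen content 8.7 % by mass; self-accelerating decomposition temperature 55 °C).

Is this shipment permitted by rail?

Yes

With self-accelerating decomposition temperature 14 °C (< 50 °C), the blowing-agent compound falls in Category SR.
The organic peroxide kit has self-accelerating decomposition temperature 31.2 °C, which is < 50 °C, so it is Category SR (Self-Reactive).
Perborate booster: available-oxygen content 8.7 % by mass > 5 % by mass → Category OX (Oxidizer).
Category SR net quantity: (two 500 g packs = 1 kg) + (three 14.2 oz packs = 1209.84 g) = 2209.84 g.
2209.84 g is within the rail limit of 2.5 kg for Category SR.
Category OX quantity: two 21.5 kg packs = 43 kg.
43 kg is within the rail limit of 50 kg for Category OX.
The segregation rule (Category SR with Category CG) does not apply to Category SR with Category OX.
Every hazard category is within its rail limit and no segregation rule is violated.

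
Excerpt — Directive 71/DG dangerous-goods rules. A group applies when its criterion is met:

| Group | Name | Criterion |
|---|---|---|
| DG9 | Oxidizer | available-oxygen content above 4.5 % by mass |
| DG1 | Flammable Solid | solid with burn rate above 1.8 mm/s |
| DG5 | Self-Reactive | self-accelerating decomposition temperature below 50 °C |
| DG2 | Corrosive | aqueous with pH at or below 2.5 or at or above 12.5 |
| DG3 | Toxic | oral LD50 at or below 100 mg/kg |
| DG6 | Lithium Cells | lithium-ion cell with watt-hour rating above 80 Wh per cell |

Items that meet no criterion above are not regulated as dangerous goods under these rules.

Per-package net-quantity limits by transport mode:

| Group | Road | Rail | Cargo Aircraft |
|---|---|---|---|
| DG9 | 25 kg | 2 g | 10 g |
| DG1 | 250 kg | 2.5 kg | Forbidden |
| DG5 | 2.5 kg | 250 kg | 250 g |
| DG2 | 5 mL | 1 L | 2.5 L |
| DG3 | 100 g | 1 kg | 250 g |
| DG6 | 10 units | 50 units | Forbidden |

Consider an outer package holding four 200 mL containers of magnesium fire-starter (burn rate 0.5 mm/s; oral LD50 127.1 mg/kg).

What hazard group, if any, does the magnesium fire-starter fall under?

burn rate 0.5 mm/s is not above 1.8 mm/s, so Group DG1 does not apply.
oral LD50 127.1 mg/kg is not below 100 mg/kg, so Group DG3 does not apply.
No criterion is met, so the item is not regulated.

Not regulated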